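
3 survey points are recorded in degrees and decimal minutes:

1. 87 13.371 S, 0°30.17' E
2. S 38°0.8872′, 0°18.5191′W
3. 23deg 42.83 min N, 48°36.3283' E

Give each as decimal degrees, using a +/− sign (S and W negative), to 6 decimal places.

1. -87.222850, 0.502833
2. -38.014787, -0.308652
3. 23.713833, 48.605472

Point 1:
  Lat: 13.371′ = 0.222850°; total 87.2228500
  hemisphere S, so the sign is −
  λ: 30.17′ = 0.502833°; total 0.5028333
  E ⇒ keep positive
Point 2:
  φ: 0.8872′ = 0.014787°; total 38.0147867
  S → negative
  Lon: 0 + 18.5191/60 = 0.3086517
  W ⇒ negate
Point 3:
  Latitude: 42.83′ = 0.713833°; total 23.7138333
  N ⇒ keep positive
  Lon: 48 + 36.3283/60 = 48.6054717
  E ⇒ keep positive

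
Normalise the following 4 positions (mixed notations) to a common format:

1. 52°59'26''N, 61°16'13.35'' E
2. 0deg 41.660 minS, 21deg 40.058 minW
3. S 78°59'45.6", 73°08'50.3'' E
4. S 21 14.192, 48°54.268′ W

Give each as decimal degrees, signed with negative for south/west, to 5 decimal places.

Point 1:
  φ: 52 + 59/60 + 26/3600 = 52.990556
  N ⇒ keep positive
  λ: 16′ + 13.35″ = 16.22250′; 61 + 16.22250/60 = 61.270375
  E → positive
Point 2:
  Lat: 0 + 41.66/60 = 0.694333
  hemisphere S, so the sign is −
  Lon: 21 + 40.058/60 = 21.667633
  hemisphere W, so the sign is −
Point 3:
  Latitude: 59′ + 45.6″ = 59.76000′; 78 + 59.76000/60 = 78.996000
  hemisphere S, so the sign is −
  Longitude: 73 + 8/60 + 50.3/3600 = 73.147306
  E ⇒ keep positive
Point 4:
  Lat: 21 + 14.192/60 = 21.236533
  S → negative
  Longitude: 48 + 54.268/60 = 48.904467
  W → negative

1. 52.99056, 61.27038
2. -0.69433, -21.66763
3. -78.99600, 73.14731
4. -21.23653, -48.90447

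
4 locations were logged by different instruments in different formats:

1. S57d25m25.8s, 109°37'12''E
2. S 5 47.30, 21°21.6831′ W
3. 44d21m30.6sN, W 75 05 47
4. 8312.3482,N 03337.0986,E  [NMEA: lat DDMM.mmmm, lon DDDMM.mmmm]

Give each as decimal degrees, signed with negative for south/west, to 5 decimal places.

1. -57.42383, 109.62000
2. -5.78833, -21.36139
3. 44.35850, -75.09639
4. 83.20580, 33.61831

Point 1:
  φ: 57° + 25/60 + 25.8/3600 = 57 + 0.416667 + 0.007167 = 57.423833
  S → negative
  λ: 109° + 37/60 + 12/3600 = 109 + 0.616667 + 0.003333 = 109.620000
  E → positive
Point 2:
  Latitude: 47.3′ = 0.788333°; total 5.788333
  S ⇒ negate
  Lon: 21.6831′ = 0.361385°; total 21.361385
  W ⇒ negate
Point 3:
  Latitude: 44 + 21/60 + 30.6/3600 = 44.358500
  N ⇒ keep positive
  Longitude: 5′ + 47″ = 5.78333′; 75 + 5.78333/60 = 75.096389
  W → negative
Point 4:
  Latitude: degrees = first 2 digits = 83, minutes = 12.3482; 83 + 12.3482/60 = 83.205803
  N → positive
  Longitude: split at 3 digits → 033° and 37.0986′; 33 + 37.0986/60 = 33.618310
  E → positive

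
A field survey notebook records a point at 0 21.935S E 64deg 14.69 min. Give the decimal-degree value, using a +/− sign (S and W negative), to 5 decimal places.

Lat: 21.935′ = 0.365583°; total 0.365583
S ⇒ negate
Lon: 64 + 14.69/60 = 64.244833
E → positive

-0.36558, 64.24483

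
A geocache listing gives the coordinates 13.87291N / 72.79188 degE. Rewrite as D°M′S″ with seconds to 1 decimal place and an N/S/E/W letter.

13°52′22.5″ N, 72°47′30.8″ E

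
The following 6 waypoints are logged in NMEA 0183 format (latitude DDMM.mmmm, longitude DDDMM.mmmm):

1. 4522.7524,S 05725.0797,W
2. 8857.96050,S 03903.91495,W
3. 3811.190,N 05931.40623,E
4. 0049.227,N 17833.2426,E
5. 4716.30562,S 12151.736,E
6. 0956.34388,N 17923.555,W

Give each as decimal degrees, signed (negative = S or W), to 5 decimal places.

1. -45.37921, -57.41800
2. -88.96601, -39.06525
3. 38.18650, 59.52344
4. 0.82045, 178.55404
5. -47.27176, 121.86227
6. 9.93906, -179.39258

Point 1:
  Latitude: degrees = first 2 digits = 45, minutes = 22.7524; 45 + 22.7524/60 = 45.379207
  hemisphere S, so the sign is −
  Longitude: degrees = first 3 digits = 57, minutes = 25.0797; 57 + 25.0797/60 = 57.417995
  hemisphere W, so the sign is −
Point 2:
  Lat: degrees = first 2 digits = 88, minutes = 57.9605; 88 + 57.9605/60 = 88.966008
  S → negative
  λ: degrees = first 3 digits = 39, minutes = 3.91495; 39 + 3.91495/60 = 39.065249
  W ⇒ negate
Point 3:
  φ: split at 2 digits → 38° and 11.19′; 38 + 11.19/60 = 38.186500
  N ⇒ keep positive
  Lon: split at 3 digits → 059° and 31.40623′; 59 + 31.40623/60 = 59.523437
  E ⇒ keep positive
Point 4:
  Lat: degrees = first 2 digits = 0, minutes = 49.227; 0 + 49.227/60 = 0.820450
  N → positive
  Longitude: degrees = first 3 digits = 178, minutes = 33.2426; 178 + 33.2426/60 = 178.554043
  E ⇒ keep positive
Point 5:
  Lat: split at 2 digits → 47° and 16.30562′; 47 + 16.30562/60 = 47.271760
  S → negative
  Lon: degrees = first 3 digits = 121, minutes = 51.736; 121 + 51.736/60 = 121.862267
  E ⇒ keep positive
Point 6:
  Latitude: split at 2 digits → 09° and 56.34388′; 9 + 56.34388/60 = 9.939065
  N ⇒ keep positive
  λ: degrees = first 3 digits = 179, minutes = 23.555; 179 + 23.555/60 = 179.392583
  W → negative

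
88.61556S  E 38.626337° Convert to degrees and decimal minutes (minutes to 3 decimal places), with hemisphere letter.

φ: fractional part 0.615560 → 36.93360 minutes
λ: 38° + 0.626337 × 60 = 38° 37.58022′

88° 36.934′ S, 38° 37.580′ E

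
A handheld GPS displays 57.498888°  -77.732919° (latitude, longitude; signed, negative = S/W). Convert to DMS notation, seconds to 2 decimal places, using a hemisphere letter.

57°29′56.00″ N, 77°43′58.51″ W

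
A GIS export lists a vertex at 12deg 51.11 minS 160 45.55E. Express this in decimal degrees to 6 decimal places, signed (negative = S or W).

-12.851833, 160.759167

Lat: 12 + 51.11/60 = 12.8518333
S ⇒ negate
λ: 160 + 45.55/60 = 160.7591667
E ⇒ keep positive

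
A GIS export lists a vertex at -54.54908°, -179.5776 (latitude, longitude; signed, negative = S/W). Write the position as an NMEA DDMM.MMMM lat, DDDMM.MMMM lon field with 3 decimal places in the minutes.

5432.945,S / 17934.656,W

Latitude is negative → S; |value| = 54.549080
Lat: minutes = (54.549080 − 54) × 60 = 32.94480
Longitude is negative → W; |value| = 179.577600
Longitude: minutes = (179.577600 − 179) × 60 = 34.65600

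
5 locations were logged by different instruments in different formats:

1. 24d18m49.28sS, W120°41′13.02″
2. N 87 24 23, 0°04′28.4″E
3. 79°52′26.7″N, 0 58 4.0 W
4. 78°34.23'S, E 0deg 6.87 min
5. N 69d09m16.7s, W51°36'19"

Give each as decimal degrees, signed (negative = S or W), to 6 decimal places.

Point 1:
  Latitude: 24 + 18/60 + 49.28/3600 = 24.3136889
  S → negative
  Lon: 120 + 41/60 + 13.02/3600 = 120.6869500
  hemisphere W, so the sign is −
Point 2:
  Latitude: 87 + 24/60 + 23/3600 = 87.4063889
  N → positive
  Lon: 4′ + 28.4″ = 4.47333′; 0 + 4.47333/60 = 0.0745556
  E ⇒ keep positive
Point 3:
  φ: 79° + 52/60 + 26.7/3600 = 79 + 0.866667 + 0.007417 = 79.8740833
  N ⇒ keep positive
  Lon: 0° + 58/60 + 4/3600 = 0 + 0.966667 + 0.001111 = 0.9677778
  hemisphere W, so the sign is −
Point 4:
  Lat: 34.23′ = 0.570500°; total 78.5705000
  S → negative
  λ: 0 + 6.87/60 = 0.1145000
  E ⇒ keep positive
Point 5:
  Latitude: 69° + 9/60 + 16.7/3600 = 69 + 0.150000 + 0.004639 = 69.1546389
  N → positive
  λ: 51° + 36/60 + 19/3600 = 51 + 0.600000 + 0.005278 = 51.6052778
  W ⇒ negate

1. -24.313689, -120.686950
2. 87.406389, 0.074556
3. 79.874083, -0.967778
4. -78.570500, 0.114500
5. 69.154639, -51.605278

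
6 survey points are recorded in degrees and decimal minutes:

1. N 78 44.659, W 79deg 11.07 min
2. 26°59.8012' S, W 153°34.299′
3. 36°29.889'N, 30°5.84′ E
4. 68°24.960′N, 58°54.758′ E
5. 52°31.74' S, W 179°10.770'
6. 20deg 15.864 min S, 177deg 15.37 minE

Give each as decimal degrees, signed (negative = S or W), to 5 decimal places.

Point 1:
  Latitude: 78 + 44.659/60 = 78.744317
  N ⇒ keep positive
  Longitude: 11.07′ = 0.184500°; total 79.184500
  W → negative
Point 2:
  Lat: 26 + 59.8012/60 = 26.996687
  S ⇒ negate
  λ: 34.299′ = 0.571650°; total 153.571650
  W → negative
Point 3:
  φ: 36 + 29.889/60 = 36.498150
  N ⇒ keep positive
  Lon: 5.84′ = 0.097333°; total 30.097333
  E ⇒ keep positive
Point 4:
  Lat: 24.96′ = 0.416000°; total 68.416000
  N ⇒ keep positive
  λ: 54.758′ = 0.912633°; total 58.912633
  E → positive
Point 5:
  φ: 52 + 31.74/60 = 52.529000
  S ⇒ negate
  Lon: 179 + 10.77/60 = 179.179500
  W ⇒ negate
Point 6:
  Lat: 20 + 15.864/60 = 20.264400
  hemisphere S, so the sign is −
  Lon: 15.37′ = 0.256167°; total 177.256167
  E → positive

1. 78.74432, -79.18450
2. -26.99669, -153.57165
3. 36.49815, 30.09733
4. 68.41600, 58.91263
5. -52.52900, -179.17950
6. -20.26440, 177.25617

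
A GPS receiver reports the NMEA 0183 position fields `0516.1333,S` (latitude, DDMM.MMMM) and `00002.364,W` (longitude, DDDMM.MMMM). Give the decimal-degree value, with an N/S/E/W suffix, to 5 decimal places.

5.26889° S, 0.03940° W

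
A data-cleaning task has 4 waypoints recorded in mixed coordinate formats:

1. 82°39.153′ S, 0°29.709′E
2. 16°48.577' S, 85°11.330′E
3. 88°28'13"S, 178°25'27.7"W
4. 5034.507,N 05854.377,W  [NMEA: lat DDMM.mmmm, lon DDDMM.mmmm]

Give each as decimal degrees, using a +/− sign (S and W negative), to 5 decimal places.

1. -82.65255, 0.49515
2. -16.80962, 85.18883
3. -88.47028, -178.42436
4. 50.57512, -58.90628

Point 1:
  Latitude: 39.153′ = 0.652550°; total 82.652550
  S ⇒ negate
  Longitude: 29.709′ = 0.495150°; total 0.495150
  E ⇒ keep positive
Point 2:
  Lat: 48.577′ = 0.809617°; total 16.809617
  S ⇒ negate
  λ: 85 + 11.33/60 = 85.188833
  E ⇒ keep positive
Point 3:
  Latitude: 88° + 28/60 + 13/3600 = 88 + 0.466667 + 0.003611 = 88.470278
  hemisphere S, so the sign is −
  λ: 178° + 25/60 + 27.7/3600 = 178 + 0.416667 + 0.007694 = 178.424361
  W ⇒ negate
Point 4:
  Lat: split at 2 digits → 50° and 34.507′; 50 + 34.507/60 = 50.575117
  N → positive
  Lon: split at 3 digits → 058° and 54.377′; 58 + 54.377/60 = 58.906283
  W → negative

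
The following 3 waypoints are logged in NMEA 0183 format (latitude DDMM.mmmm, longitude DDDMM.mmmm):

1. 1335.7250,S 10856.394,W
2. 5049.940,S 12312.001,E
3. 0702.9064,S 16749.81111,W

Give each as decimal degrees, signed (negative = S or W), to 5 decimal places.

1. -13.59542, -108.93990
2. -50.83233, 123.20002
3. -7.04844, -167.83019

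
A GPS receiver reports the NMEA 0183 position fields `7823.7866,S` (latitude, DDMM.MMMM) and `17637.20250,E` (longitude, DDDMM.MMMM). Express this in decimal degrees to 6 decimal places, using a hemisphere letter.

78.396443° S, 176.620042° E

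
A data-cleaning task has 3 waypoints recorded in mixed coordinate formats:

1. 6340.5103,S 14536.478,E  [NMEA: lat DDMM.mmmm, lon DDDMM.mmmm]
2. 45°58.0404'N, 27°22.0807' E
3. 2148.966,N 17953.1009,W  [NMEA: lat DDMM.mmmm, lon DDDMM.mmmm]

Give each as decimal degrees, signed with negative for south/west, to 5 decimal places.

1. -63.67517, 145.60797
2. 45.96734, 27.36801
3. 21.81610, -179.88502

Point 1:
  Lat: split at 2 digits → 63° and 40.5103′; 63 + 40.5103/60 = 63.675172
  S → negative
  Longitude: degrees = first 3 digits = 145, minutes = 36.478; 145 + 36.478/60 = 145.607967
  E ⇒ keep positive
Point 2:
  Lat: 58.0404′ = 0.967340°; total 45.967340
  N → positive
  Longitude: 22.0807′ = 0.368012°; total 27.368012
  E ⇒ keep positive
Point 3:
  Latitude: split at 2 digits → 21° and 48.966′; 21 + 48.966/60 = 21.816100
  N ⇒ keep positive
  λ: degrees = first 3 digits = 179, minutes = 53.1009; 179 + 53.1009/60 = 179.885015
  W → negative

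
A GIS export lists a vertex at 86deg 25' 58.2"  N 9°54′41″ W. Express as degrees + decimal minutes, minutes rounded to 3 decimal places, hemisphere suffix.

Latitude: 25 + 58.2/60 = 25.97000′
λ: 54 + 41/60 = 54.68333′

86° 25.970′ N, 9° 54.683′ W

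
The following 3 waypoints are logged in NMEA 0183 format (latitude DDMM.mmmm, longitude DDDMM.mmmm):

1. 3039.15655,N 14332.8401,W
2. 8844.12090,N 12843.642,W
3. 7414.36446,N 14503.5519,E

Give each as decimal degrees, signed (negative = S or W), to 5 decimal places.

1. 30.65261, -143.54734
2. 88.73535, -128.72737
3. 74.23941, 145.05920

Point 1:
  φ: split at 2 digits → 30° and 39.15655′; 30 + 39.15655/60 = 30.652609
  N ⇒ keep positive
  Lon: split at 3 digits → 143° and 32.8401′; 143 + 32.8401/60 = 143.547335
  W → negative
Point 2:
  Latitude: split at 2 digits → 88° and 44.1209′; 88 + 44.1209/60 = 88.735348
  N ⇒ keep positive
  λ: degrees = first 3 digits = 128, minutes = 43.642; 128 + 43.642/60 = 128.727367
  hemisphere W, so the sign is −
Point 3:
  Latitude: split at 2 digits → 74° and 14.36446′; 74 + 14.36446/60 = 74.239408
  N ⇒ keep positive
  λ: degrees = first 3 digits = 145, minutes = 3.5519; 145 + 3.5519/60 = 145.059198
  E ⇒ keep positive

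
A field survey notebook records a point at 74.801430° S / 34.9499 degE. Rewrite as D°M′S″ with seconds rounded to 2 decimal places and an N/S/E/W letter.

φ: whole degrees 74; 48.08580′ → 48′ and 5.1480″
Lon: whole degrees 34; 56.99400′ → 56′ and 59.6400″

74°48′5.15″ S, 34°56′59.64″ E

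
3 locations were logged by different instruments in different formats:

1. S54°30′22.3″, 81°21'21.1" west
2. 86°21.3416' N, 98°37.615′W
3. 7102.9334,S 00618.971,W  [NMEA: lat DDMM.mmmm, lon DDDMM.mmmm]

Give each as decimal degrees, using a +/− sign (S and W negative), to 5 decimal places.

1. -54.50619, -81.35586
2. 86.35569, -98.62692
3. -71.04889, -6.31618

Point 1:
  φ: 54 + 30/60 + 22.3/3600 = 54.506194
  S ⇒ negate
  Longitude: 21′ + 21.1″ = 21.35167′; 81 + 21.35167/60 = 81.355861
  W ⇒ negate
Point 2:
  Latitude: 86 + 21.3416/60 = 86.355693
  N ⇒ keep positive
  Longitude: 37.615′ = 0.626917°; total 98.626917
  hemisphere W, so the sign is −
Point 3:
  φ: split at 2 digits → 71° and 2.9334′; 71 + 2.9334/60 = 71.048890
  S ⇒ negate
  Longitude: degrees = first 3 digits = 6, minutes = 18.971; 6 + 18.971/60 = 6.316183
  W ⇒ negate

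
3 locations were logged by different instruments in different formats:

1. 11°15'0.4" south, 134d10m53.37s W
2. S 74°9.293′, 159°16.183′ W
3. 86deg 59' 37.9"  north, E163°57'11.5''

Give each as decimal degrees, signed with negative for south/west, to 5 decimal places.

1. -11.25011, -134.18149
2. -74.15488, -159.26972
3. 86.99386, 163.95319

Point 1:
  Lat: 11° + 15/60 + 0.4/3600 = 11 + 0.250000 + 0.000111 = 11.250111
  hemisphere S, so the sign is −
  Lon: 134 + 10/60 + 53.37/3600 = 134.181492
  W → negative
Point 2:
  Latitude: 9.293′ = 0.154883°; total 74.154883
  S ⇒ negate
  Longitude: 16.183′ = 0.269717°; total 159.269717
  hemisphere W, so the sign is −
Point 3:
  Latitude: 59′ + 37.9″ = 59.63167′; 86 + 59.63167/60 = 86.993861
  N → positive
  Lon: 57′ + 11.5″ = 57.19167′; 163 + 57.19167/60 = 163.953194
  E ⇒ keep positive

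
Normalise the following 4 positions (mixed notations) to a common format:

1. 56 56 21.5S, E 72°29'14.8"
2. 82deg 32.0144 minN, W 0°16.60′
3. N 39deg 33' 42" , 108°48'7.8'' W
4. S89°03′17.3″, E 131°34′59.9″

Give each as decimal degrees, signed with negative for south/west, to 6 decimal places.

1. -56.939306, 72.487444
2. 82.533573, -0.276667
3. 39.561667, -108.802167
4. -89.054806, 131.583306

Point 1:
  Latitude: 56′ + 21.5″ = 56.35833′; 56 + 56.35833/60 = 56.9393056
  S ⇒ negate
  λ: 72° + 29/60 + 14.8/3600 = 72 + 0.483333 + 0.004111 = 72.4874444
  E → positive
Point 2:
  Latitude: 32.0144′ = 0.533573°; total 82.5335733
  N → positive
  Lon: 16.6′ = 0.276667°; total 0.2766667
  hemisphere W, so the sign is −
Point 3:
  Lat: 33′ + 42″ = 33.70000′; 39 + 33.70000/60 = 39.5616667
  N ⇒ keep positive
  Lon: 108 + 48/60 + 7.8/3600 = 108.8021667
  W → negative
Point 4:
  φ: 89 + 3/60 + 17.3/3600 = 89.0548056
  S ⇒ negate
  Lon: 131 + 34/60 + 59.9/3600 = 131.5833056
  E ⇒ keep positive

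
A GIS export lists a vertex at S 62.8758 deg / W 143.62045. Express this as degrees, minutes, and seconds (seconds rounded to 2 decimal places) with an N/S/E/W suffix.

62°52′32.88″ S, 143°37′13.62″ W

Latitude: 0.875800° → 52.54800′; 0.54800 × 60 = 32.8800″
λ: 0.620450 × 60 = 37.22700′ → 37′, remainder × 60 = 13.6200″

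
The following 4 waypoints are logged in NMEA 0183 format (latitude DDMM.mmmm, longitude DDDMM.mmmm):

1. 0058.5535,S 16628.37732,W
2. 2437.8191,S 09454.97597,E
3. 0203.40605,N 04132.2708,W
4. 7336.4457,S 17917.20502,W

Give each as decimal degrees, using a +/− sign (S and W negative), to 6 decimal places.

1. -0.975892, -166.472955
2. -24.630318, 94.916266
3. 2.056768, -41.537847
4. -73.607428, -179.286750

Point 1:
  Lat: split at 2 digits → 00° and 58.5535′; 0 + 58.5535/60 = 0.9758917
  S → negative
  Longitude: split at 3 digits → 166° and 28.37732′; 166 + 28.37732/60 = 166.4729553
  W ⇒ negate
Point 2:
  Lat: split at 2 digits → 24° and 37.8191′; 24 + 37.8191/60 = 24.6303183
  hemisphere S, so the sign is −
  Longitude: degrees = first 3 digits = 94, minutes = 54.97597; 94 + 54.97597/60 = 94.9162662
  E ⇒ keep positive
Point 3:
  Latitude: degrees = first 2 digits = 2, minutes = 3.40605; 2 + 3.40605/60 = 2.0567675
  N ⇒ keep positive
  Lon: degrees = first 3 digits = 41, minutes = 32.2708; 41 + 32.2708/60 = 41.5378467
  hemisphere W, so the sign is −
Point 4:
  φ: degrees = first 2 digits = 73, minutes = 36.4457; 73 + 36.4457/60 = 73.6074283
  S → negative
  Longitude: split at 3 digits → 179° and 17.20502′; 179 + 17.20502/60 = 179.2867503
  W ⇒ negate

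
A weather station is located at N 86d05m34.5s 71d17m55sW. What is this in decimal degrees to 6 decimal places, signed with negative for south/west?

86.092917, -71.298611

Latitude: 86° + 5/60 + 34.5/3600 = 86 + 0.083333 + 0.009583 = 86.0929167
N → positive
λ: 17′ + 55″ = 17.91667′; 71 + 17.91667/60 = 71.2986111
W → negative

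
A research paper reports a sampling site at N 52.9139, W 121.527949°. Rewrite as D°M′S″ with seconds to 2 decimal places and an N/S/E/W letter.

52°54′50.04″ N, 121°31′40.62″ W

Latitude: 0.913900 × 60 = 54.83400′ → 54′, remainder × 60 = 50.0400″
λ: 0.527949 × 60 = 31.67694′ → 31′, remainder × 60 = 40.6164″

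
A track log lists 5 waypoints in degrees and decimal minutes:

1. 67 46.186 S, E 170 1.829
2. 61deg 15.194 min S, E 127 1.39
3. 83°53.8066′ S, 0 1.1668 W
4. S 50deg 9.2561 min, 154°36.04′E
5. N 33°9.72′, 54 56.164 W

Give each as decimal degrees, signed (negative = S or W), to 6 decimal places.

Point 1:
  Lat: 67 + 46.186/60 = 67.7697667
  hemisphere S, so the sign is −
  λ: 170 + 1.829/60 = 170.0304833
  E ⇒ keep positive
Point 2:
  Latitude: 61 + 15.194/60 = 61.2532333
  hemisphere S, so the sign is −
  λ: 127 + 1.39/60 = 127.0231667
  E → positive
Point 3:
  Lat: 53.8066′ = 0.896777°; total 83.8967767
  S → negative
  λ: 0 + 1.1668/60 = 0.0194467
  W → negative
Point 4:
  Lat: 50 + 9.2561/60 = 50.1542683
  hemisphere S, so the sign is −
  λ: 36.04′ = 0.600667°; total 154.6006667
  E ⇒ keep positive
Point 5:
  Lat: 9.72′ = 0.162000°; total 33.1620000
  N ⇒ keep positive
  Lon: 54 + 56.164/60 = 54.9360667
  hemisphere W, so the sign is −

1. -67.769767, 170.030483
2. -61.253233, 127.023167
3. -83.896777, -0.019447
4. -50.154268, 154.600667
5. 33.162000, -54.936067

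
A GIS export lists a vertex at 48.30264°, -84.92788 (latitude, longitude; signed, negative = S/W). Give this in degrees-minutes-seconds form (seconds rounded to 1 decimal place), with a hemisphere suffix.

48°18′9.5″ N, 84°55′40.4″ W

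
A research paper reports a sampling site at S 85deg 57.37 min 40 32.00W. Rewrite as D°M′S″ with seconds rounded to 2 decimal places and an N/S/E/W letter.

85°57′22.20″ S, 40°32′0.00″ W

Latitude: fractional minutes 0.37000 × 60 = 22.2000″
λ: fractional minutes 0.00000 × 60 = 0.0000″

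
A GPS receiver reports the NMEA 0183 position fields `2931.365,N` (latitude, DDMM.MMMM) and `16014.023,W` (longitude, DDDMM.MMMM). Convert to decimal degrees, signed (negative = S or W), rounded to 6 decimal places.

29.522750, -160.233717

Latitude: degrees = first 2 digits = 29, minutes = 31.365; 29 + 31.365/60 = 29.5227500
N ⇒ keep positive
Longitude: split at 3 digits → 160° and 14.023′; 160 + 14.023/60 = 160.2337167
W → negative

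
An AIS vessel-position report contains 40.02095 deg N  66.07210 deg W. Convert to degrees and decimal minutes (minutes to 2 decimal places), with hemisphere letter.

Lat: 40° + 0.020950 × 60 = 40° 1.2570′
Lon: minutes = (66.072100 − 66) × 60 = 4.3260

40° 1.26′ N, 66° 4.33′ W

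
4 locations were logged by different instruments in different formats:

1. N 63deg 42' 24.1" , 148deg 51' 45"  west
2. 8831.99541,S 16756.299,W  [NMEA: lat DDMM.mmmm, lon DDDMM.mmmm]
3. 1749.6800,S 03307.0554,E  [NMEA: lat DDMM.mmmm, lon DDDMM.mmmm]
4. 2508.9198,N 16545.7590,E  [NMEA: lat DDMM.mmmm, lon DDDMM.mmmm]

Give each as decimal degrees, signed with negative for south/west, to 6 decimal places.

1. 63.706694, -148.862500
2. -88.533257, -167.938317
3. -17.828000, 33.117590
4. 25.148663, 165.762650

Point 1:
  Lat: 63 + 42/60 + 24.1/3600 = 63.7066944
  N → positive
  Lon: 148 + 51/60 + 45/3600 = 148.8625000
  W → negative
Point 2:
  Latitude: degrees = first 2 digits = 88, minutes = 31.99541; 88 + 31.99541/60 = 88.5332568
  S ⇒ negate
  λ: split at 3 digits → 167° and 56.299′; 167 + 56.299/60 = 167.9383167
  hemisphere W, so the sign is −
Point 3:
  Latitude: degrees = first 2 digits = 17, minutes = 49.68; 17 + 49.68/60 = 17.8280000
  S → negative
  Lon: degrees = first 3 digits = 33, minutes = 7.0554; 33 + 7.0554/60 = 33.1175900
  E → positive
Point 4:
  φ: split at 2 digits → 25° and 8.9198′; 25 + 8.9198/60 = 25.1486633
  N ⇒ keep positive
  Lon: degrees = first 3 digits = 165, minutes = 45.759; 165 + 45.759/60 = 165.7626500
  E ⇒ keep positive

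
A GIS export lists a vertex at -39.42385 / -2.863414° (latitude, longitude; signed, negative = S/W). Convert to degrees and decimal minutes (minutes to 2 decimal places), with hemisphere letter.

Latitude is negative → S; |value| = 39.423850
Latitude: 39° + 0.423850 × 60 = 39° 25.4310′
Longitude is negative → W; |value| = 2.863414
Longitude: 2° + 0.863414 × 60 = 2° 51.8048′

39° 25.43′ S, 2° 51.80′ W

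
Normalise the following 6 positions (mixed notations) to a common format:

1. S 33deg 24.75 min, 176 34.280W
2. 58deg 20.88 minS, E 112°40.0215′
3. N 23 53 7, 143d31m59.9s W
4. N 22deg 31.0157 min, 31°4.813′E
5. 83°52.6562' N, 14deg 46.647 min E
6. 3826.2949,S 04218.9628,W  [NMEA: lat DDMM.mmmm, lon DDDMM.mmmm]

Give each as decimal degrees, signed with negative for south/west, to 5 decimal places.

Point 1:
  φ: 24.75′ = 0.412500°; total 33.412500
  hemisphere S, so the sign is −
  Lon: 34.28′ = 0.571333°; total 176.571333
  W ⇒ negate
Point 2:
  φ: 20.88′ = 0.348000°; total 58.348000
  S ⇒ negate
  Longitude: 40.0215′ = 0.667025°; total 112.667025
  E ⇒ keep positive
Point 3:
  φ: 53′ + 7″ = 53.11667′; 23 + 53.11667/60 = 23.885278
  N → positive
  λ: 143 + 31/60 + 59.9/3600 = 143.533306
  hemisphere W, so the sign is −
Point 4:
  Lat: 31.0157′ = 0.516928°; total 22.516928
  N ⇒ keep positive
  Lon: 31 + 4.813/60 = 31.080217
  E ⇒ keep positive
Point 5:
  Latitude: 52.6562′ = 0.877603°; total 83.877603
  N → positive
  Longitude: 46.647′ = 0.777450°; total 14.777450
  E → positive
Point 6:
  Lat: split at 2 digits → 38° and 26.2949′; 38 + 26.2949/60 = 38.438248
  S ⇒ negate
  Longitude: split at 3 digits → 042° and 18.9628′; 42 + 18.9628/60 = 42.316047
  hemisphere W, so the sign is −

1. -33.41250, -176.57133
2. -58.34800, 112.66703
3. 23.88528, -143.53331
4. 22.51693, 31.08022
5. 83.87760, 14.77745
6. -38.43825, -42.31605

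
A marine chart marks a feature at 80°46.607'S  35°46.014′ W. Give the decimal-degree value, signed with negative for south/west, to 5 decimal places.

-80.77678, -35.76690

Lat: 46.607′ = 0.776783°; total 80.776783
S ⇒ negate
Longitude: 46.014′ = 0.766900°; total 35.766900
W ⇒ negate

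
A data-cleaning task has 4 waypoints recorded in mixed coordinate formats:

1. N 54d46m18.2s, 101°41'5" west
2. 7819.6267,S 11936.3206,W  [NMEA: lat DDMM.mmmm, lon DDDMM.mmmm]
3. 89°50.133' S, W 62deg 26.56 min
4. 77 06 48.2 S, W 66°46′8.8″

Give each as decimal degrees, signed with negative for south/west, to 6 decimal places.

1. 54.771722, -101.684722
2. -78.327112, -119.605343
3. -89.835550, -62.442667
4. -77.113389, -66.769111

Point 1:
  φ: 54° + 46/60 + 18.2/3600 = 54 + 0.766667 + 0.005056 = 54.7717222
  N ⇒ keep positive
  Lon: 101 + 41/60 + 5/3600 = 101.6847222
  hemisphere W, so the sign is −
Point 2:
  Latitude: split at 2 digits → 78° and 19.6267′; 78 + 19.6267/60 = 78.3271117
  S → negative
  λ: degrees = first 3 digits = 119, minutes = 36.3206; 119 + 36.3206/60 = 119.6053433
  W ⇒ negate
Point 3:
  φ: 50.133′ = 0.835550°; total 89.8355500
  S ⇒ negate
  Lon: 26.56′ = 0.442667°; total 62.4426667
  W ⇒ negate
Point 4:
  Latitude: 77 + 6/60 + 48.2/3600 = 77.1133889
  hemisphere S, so the sign is −
  Longitude: 46′ + 8.8″ = 46.14667′; 66 + 46.14667/60 = 66.7691111
  W ⇒ negate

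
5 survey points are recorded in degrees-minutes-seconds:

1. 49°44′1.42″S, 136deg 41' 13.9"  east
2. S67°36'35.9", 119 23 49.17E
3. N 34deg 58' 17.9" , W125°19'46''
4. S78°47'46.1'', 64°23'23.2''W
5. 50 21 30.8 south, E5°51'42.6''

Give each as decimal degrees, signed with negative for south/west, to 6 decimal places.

1. -49.733728, 136.687194
2. -67.609972, 119.396992
3. 34.971639, -125.329444
4. -78.796139, -64.389778
5. -50.358556, 5.861833

Point 1:
  Lat: 49° + 44/60 + 1.42/3600 = 49 + 0.733333 + 0.000394 = 49.7337278
  S → negative
  Longitude: 41′ + 13.9″ = 41.23167′; 136 + 41.23167/60 = 136.6871944
  E → positive
Point 2:
  Lat: 36′ + 35.9″ = 36.59833′; 67 + 36.59833/60 = 67.6099722
  S → negative
  Longitude: 23′ + 49.17″ = 23.81950′; 119 + 23.81950/60 = 119.3969917
  E ⇒ keep positive
Point 3:
  φ: 58′ + 17.9″ = 58.29833′; 34 + 58.29833/60 = 34.9716389
  N ⇒ keep positive
  λ: 125° + 19/60 + 46/3600 = 125 + 0.316667 + 0.012778 = 125.3294444
  hemisphere W, so the sign is −
Point 4:
  Latitude: 78° + 47/60 + 46.1/3600 = 78 + 0.783333 + 0.012806 = 78.7961389
  S → negative
  λ: 23′ + 23.2″ = 23.38667′; 64 + 23.38667/60 = 64.3897778
  W → negative
Point 5:
  φ: 50° + 21/60 + 30.8/3600 = 50 + 0.350000 + 0.008556 = 50.3585556
  S ⇒ negate
  Lon: 51′ + 42.6″ = 51.71000′; 5 + 51.71000/60 = 5.8618333
  E ⇒ keep positive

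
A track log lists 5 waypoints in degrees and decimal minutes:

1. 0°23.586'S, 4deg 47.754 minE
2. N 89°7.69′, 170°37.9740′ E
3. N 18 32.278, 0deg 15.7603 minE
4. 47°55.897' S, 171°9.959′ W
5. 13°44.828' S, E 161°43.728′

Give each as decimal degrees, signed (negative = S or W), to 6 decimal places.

1. -0.393100, 4.795900
2. 89.128167, 170.632900
3. 18.537967, 0.262672
4. -47.931617, -171.165983
5. -13.747133, 161.728800

Point 1:
  φ: 23.586′ = 0.393100°; total 0.3931000
  S ⇒ negate
  λ: 4 + 47.754/60 = 4.7959000
  E ⇒ keep positive
Point 2:
  Lat: 7.69′ = 0.128167°; total 89.1281667
  N → positive
  Longitude: 170 + 37.974/60 = 170.6329000
  E → positive
Point 3:
  Lat: 32.278′ = 0.537967°; total 18.5379667
  N ⇒ keep positive
  Lon: 0 + 15.7603/60 = 0.2626717
  E ⇒ keep positive
Point 4:
  φ: 55.897′ = 0.931617°; total 47.9316167
  S → negative
  Longitude: 171 + 9.959/60 = 171.1659833
  W ⇒ negate
Point 5:
  Lat: 44.828′ = 0.747133°; total 13.7471333
  S ⇒ negate
  Lon: 43.728′ = 0.728800°; total 161.7288000
  E → positive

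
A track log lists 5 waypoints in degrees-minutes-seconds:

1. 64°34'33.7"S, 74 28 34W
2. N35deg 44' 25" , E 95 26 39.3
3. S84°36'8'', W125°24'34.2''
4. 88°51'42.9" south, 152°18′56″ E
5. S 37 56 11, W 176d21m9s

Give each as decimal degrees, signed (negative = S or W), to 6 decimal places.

Point 1:
  Lat: 64 + 34/60 + 33.7/3600 = 64.5760278
  hemisphere S, so the sign is −
  Longitude: 28′ + 34″ = 28.56667′; 74 + 28.56667/60 = 74.4761111
  W ⇒ negate
Point 2:
  Latitude: 35° + 44/60 + 25/3600 = 35 + 0.733333 + 0.006944 = 35.7402778
  N → positive
  λ: 26′ + 39.3″ = 26.65500′; 95 + 26.65500/60 = 95.4442500
  E → positive
Point 3:
  Latitude: 84° + 36/60 + 8/3600 = 84 + 0.600000 + 0.002222 = 84.6022222
  S → negative
  Lon: 125 + 24/60 + 34.2/3600 = 125.4095000
  W ⇒ negate
Point 4:
  φ: 88 + 51/60 + 42.9/3600 = 88.8619167
  S ⇒ negate
  Longitude: 18′ + 56″ = 18.93333′; 152 + 18.93333/60 = 152.3155556
  E → positive
Point 5:
  Latitude: 37 + 56/60 + 11/3600 = 37.9363889
  S → negative
  Lon: 176 + 21/60 + 9/3600 = 176.3525000
  W ⇒ negate

1. -64.576028, -74.476111
2. 35.740278, 95.444250
3. -84.602222, -125.409500
4. -88.861917, 152.315556
5. -37.936389, -176.352500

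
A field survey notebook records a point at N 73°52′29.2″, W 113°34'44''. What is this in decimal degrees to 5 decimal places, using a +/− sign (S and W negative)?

73.87478, -113.57889

φ: 52′ + 29.2″ = 52.48667′; 73 + 52.48667/60 = 73.874778
N → positive
λ: 34′ + 44″ = 34.73333′; 113 + 34.73333/60 = 113.578889
W ⇒ negate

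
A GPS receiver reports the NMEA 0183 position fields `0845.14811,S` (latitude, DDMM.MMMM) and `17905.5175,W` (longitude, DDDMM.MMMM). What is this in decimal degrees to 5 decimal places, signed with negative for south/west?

-8.75247, -179.09196

Latitude: degrees = first 2 digits = 8, minutes = 45.14811; 8 + 45.14811/60 = 8.752469
hemisphere S, so the sign is −
Longitude: degrees = first 3 digits = 179, minutes = 5.5175; 179 + 5.5175/60 = 179.091958
W ⇒ negate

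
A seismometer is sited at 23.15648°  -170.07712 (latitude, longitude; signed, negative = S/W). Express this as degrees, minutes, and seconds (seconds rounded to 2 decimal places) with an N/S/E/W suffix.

23°09′23.33″ N, 170°04′37.63″ W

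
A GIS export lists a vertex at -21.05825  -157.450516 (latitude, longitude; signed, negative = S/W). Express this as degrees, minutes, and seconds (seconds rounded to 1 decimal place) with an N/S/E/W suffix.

21°03′29.7″ S, 157°27′1.9″ W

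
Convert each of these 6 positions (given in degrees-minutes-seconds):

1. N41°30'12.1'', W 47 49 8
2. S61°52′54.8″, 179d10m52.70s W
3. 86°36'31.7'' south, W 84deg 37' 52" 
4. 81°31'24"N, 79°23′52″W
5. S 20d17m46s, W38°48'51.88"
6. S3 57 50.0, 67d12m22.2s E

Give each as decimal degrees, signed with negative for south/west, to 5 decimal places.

1. 41.50336, -47.81889
2. -61.88189, -179.18131
3. -86.60881, -84.63111
4. 81.52333, -79.39778
5. -20.29611, -38.81441
6. -3.96389, 67.20617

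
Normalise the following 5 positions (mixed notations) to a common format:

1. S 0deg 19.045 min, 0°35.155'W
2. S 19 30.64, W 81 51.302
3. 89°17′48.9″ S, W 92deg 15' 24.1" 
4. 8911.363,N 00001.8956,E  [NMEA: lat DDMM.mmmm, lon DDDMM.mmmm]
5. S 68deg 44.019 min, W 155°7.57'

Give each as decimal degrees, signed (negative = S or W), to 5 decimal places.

1. -0.31742, -0.58592
2. -19.51067, -81.85503
3. -89.29692, -92.25669
4. 89.18938, 0.03159
5. -68.73365, -155.12617

Point 1:
  Latitude: 0 + 19.045/60 = 0.317417
  S → negative
  λ: 0 + 35.155/60 = 0.585917
  W ⇒ negate
Point 2:
  Latitude: 30.64′ = 0.510667°; total 19.510667
  S → negative
  Longitude: 51.302′ = 0.855033°; total 81.855033
  hemisphere W, so the sign is −
Point 3:
  Latitude: 89 + 17/60 + 48.9/3600 = 89.296917
  S → negative
  λ: 92° + 15/60 + 24.1/3600 = 92 + 0.250000 + 0.006694 = 92.256694
  W ⇒ negate
Point 4:
  Lat: degrees = first 2 digits = 89, minutes = 11.363; 89 + 11.363/60 = 89.189383
  N → positive
  Lon: degrees = first 3 digits = 0, minutes = 1.8956; 0 + 1.8956/60 = 0.031593
  E → positive
Point 5:
  Lat: 44.019′ = 0.733650°; total 68.733650
  hemisphere S, so the sign is −
  Lon: 155 + 7.57/60 = 155.126167
  W → negative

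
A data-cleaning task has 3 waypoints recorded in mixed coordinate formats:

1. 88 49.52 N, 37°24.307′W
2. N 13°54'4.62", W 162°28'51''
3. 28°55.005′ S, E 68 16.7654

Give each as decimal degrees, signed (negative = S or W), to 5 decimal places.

1. 88.82533, -37.40512
2. 13.90128, -162.48083
3. -28.91675, 68.27942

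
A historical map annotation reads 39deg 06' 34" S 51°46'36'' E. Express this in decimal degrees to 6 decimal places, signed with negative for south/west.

-39.109444, 51.776667

φ: 6′ + 34″ = 6.56667′; 39 + 6.56667/60 = 39.1094444
S → negative
Lon: 51 + 46/60 + 36/3600 = 51.7766667
E → positive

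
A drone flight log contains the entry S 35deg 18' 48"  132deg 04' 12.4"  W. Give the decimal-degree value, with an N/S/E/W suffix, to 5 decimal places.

35.31333° S, 132.07011° W

Lat: 35° + 18/60 + 48/3600 = 35 + 0.300000 + 0.013333 = 35.313333
Lon: 132 + 4/60 + 12.4/3600 = 132.070111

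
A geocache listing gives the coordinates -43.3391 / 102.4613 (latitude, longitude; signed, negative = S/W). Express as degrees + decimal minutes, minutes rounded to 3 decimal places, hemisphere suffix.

43° 20.346′ S, 102° 27.678′ E

Latitude is negative → S; |value| = 43.339100
φ: fractional part 0.339100 → 20.34600 minutes
λ: fractional part 0.461300 → 27.67800 minutes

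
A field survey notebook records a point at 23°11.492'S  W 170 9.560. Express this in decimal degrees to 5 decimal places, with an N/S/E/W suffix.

23.19153° S, 170.15933° W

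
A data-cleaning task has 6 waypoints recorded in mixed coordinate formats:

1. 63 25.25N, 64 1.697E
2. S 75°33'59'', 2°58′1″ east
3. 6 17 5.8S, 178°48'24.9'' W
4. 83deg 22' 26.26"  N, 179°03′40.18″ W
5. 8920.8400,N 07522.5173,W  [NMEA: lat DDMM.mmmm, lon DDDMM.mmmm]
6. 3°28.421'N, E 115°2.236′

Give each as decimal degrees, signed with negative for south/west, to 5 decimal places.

1. 63.42083, 64.02828
2. -75.56639, 2.96694
3. -6.28494, -178.80692
4. 83.37396, -179.06116
5. 89.34733, -75.37529
6. 3.47368, 115.03727

Point 1:
  Latitude: 63 + 25.25/60 = 63.420833
  N → positive
  Lon: 1.697′ = 0.028283°; total 64.028283
  E ⇒ keep positive
Point 2:
  φ: 75° + 33/60 + 59/3600 = 75 + 0.550000 + 0.016389 = 75.566389
  S → negative
  λ: 2 + 58/60 + 1/3600 = 2.966944
  E → positive
Point 3:
  Lat: 17′ + 5.8″ = 17.09667′; 6 + 17.09667/60 = 6.284944
  S ⇒ negate
  Longitude: 178 + 48/60 + 24.9/3600 = 178.806917
  W ⇒ negate
Point 4:
  Latitude: 83 + 22/60 + 26.26/3600 = 83.373961
  N ⇒ keep positive
  Lon: 179 + 3/60 + 40.18/3600 = 179.061161
  W → negative
Point 5:
  Lat: split at 2 digits → 89° and 20.84′; 89 + 20.84/60 = 89.347333
  N ⇒ keep positive
  Longitude: split at 3 digits → 075° and 22.5173′; 75 + 22.5173/60 = 75.375288
  W → negative
Point 6:
  φ: 28.421′ = 0.473683°; total 3.473683
  N ⇒ keep positive
  Longitude: 2.236′ = 0.037267°; total 115.037267
  E ⇒ keep positive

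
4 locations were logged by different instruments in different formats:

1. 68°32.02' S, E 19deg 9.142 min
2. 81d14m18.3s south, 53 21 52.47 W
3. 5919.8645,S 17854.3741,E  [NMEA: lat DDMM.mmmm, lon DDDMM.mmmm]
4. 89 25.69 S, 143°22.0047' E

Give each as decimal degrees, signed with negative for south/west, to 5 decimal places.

Point 1:
  Lat: 32.02′ = 0.533667°; total 68.533667
  S → negative
  Lon: 19 + 9.142/60 = 19.152367
  E ⇒ keep positive
Point 2:
  Lat: 81 + 14/60 + 18.3/3600 = 81.238417
  S ⇒ negate
  Lon: 21′ + 52.47″ = 21.87450′; 53 + 21.87450/60 = 53.364575
  W ⇒ negate
Point 3:
  φ: degrees = first 2 digits = 59, minutes = 19.8645; 59 + 19.8645/60 = 59.331075
  S → negative
  λ: degrees = first 3 digits = 178, minutes = 54.3741; 178 + 54.3741/60 = 178.906235
  E ⇒ keep positive
Point 4:
  Latitude: 25.69′ = 0.428167°; total 89.428167
  S ⇒ negate
  Lon: 22.0047′ = 0.366745°; total 143.366745
  E → positive

1. -68.53367, 19.15237
2. -81.23842, -53.36458
3. -59.33108, 178.90624
4. -89.42817, 143.36675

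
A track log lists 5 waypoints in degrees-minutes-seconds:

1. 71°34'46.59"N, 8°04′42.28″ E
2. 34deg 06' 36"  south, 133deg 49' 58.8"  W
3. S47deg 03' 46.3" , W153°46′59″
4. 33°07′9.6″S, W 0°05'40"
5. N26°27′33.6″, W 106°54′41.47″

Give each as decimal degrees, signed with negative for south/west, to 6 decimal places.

Point 1:
  φ: 71 + 34/60 + 46.59/3600 = 71.5796083
  N ⇒ keep positive
  Longitude: 4′ + 42.28″ = 4.70467′; 8 + 4.70467/60 = 8.0784111
  E ⇒ keep positive
Point 2:
  Latitude: 6′ + 36″ = 6.60000′; 34 + 6.60000/60 = 34.1100000
  S ⇒ negate
  Longitude: 49′ + 58.8″ = 49.98000′; 133 + 49.98000/60 = 133.8330000
  W ⇒ negate
Point 3:
  φ: 47 + 3/60 + 46.3/3600 = 47.0628611
  hemisphere S, so the sign is −
  Lon: 46′ + 59″ = 46.98333′; 153 + 46.98333/60 = 153.7830556
  W → negative
Point 4:
  Latitude: 33 + 7/60 + 9.6/3600 = 33.1193333
  hemisphere S, so the sign is −
  λ: 0° + 5/60 + 40/3600 = 0 + 0.083333 + 0.011111 = 0.0944444
  hemisphere W, so the sign is −
Point 5:
  Lat: 27′ + 33.6″ = 27.56000′; 26 + 27.56000/60 = 26.4593333
  N → positive
  λ: 54′ + 41.47″ = 54.69117′; 106 + 54.69117/60 = 106.9115194
  hemisphere W, so the sign is −

1. 71.579608, 8.078411
2. -34.110000, -133.833000
3. -47.062861, -153.783056
4. -33.119333, -0.094444
5. 26.459333, -106.911519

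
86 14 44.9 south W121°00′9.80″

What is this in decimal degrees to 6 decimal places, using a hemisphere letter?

86.245806° S, 121.002722° W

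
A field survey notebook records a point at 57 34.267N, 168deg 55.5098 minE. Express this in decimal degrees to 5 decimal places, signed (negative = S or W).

Latitude: 34.267′ = 0.571117°; total 57.571117
N ⇒ keep positive
Longitude: 55.5098′ = 0.925163°; total 168.925163
E → positive

57.57112, 168.92516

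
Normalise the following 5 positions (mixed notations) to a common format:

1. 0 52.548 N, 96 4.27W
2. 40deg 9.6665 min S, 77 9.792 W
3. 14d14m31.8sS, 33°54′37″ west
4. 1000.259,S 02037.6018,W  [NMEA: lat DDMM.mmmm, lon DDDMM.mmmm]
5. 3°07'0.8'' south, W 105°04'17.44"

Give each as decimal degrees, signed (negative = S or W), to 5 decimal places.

Point 1:
  φ: 52.548′ = 0.875800°; total 0.875800
  N → positive
  Longitude: 4.27′ = 0.071167°; total 96.071167
  hemisphere W, so the sign is −
Point 2:
  Latitude: 9.6665′ = 0.161108°; total 40.161108
  hemisphere S, so the sign is −
  λ: 9.792′ = 0.163200°; total 77.163200
  hemisphere W, so the sign is −
Point 3:
  Lat: 14 + 14/60 + 31.8/3600 = 14.242167
  S → negative
  Longitude: 33° + 54/60 + 37/3600 = 33 + 0.900000 + 0.010278 = 33.910278
  W ⇒ negate
Point 4:
  Lat: split at 2 digits → 10° and 0.259′; 10 + 0.259/60 = 10.004317
  S ⇒ negate
  Longitude: degrees = first 3 digits = 20, minutes = 37.6018; 20 + 37.6018/60 = 20.626697
  hemisphere W, so the sign is −
Point 5:
  Latitude: 7′ + 0.8″ = 7.01333′; 3 + 7.01333/60 = 3.116889
  hemisphere S, so the sign is −
  Lon: 4′ + 17.44″ = 4.29067′; 105 + 4.29067/60 = 105.071511
  hemisphere W, so the sign is −

1. 0.87580, -96.07117
2. -40.16111, -77.16320
3. -14.24217, -33.91028
4. -10.00432, -20.62670
5. -3.11689, -105.07151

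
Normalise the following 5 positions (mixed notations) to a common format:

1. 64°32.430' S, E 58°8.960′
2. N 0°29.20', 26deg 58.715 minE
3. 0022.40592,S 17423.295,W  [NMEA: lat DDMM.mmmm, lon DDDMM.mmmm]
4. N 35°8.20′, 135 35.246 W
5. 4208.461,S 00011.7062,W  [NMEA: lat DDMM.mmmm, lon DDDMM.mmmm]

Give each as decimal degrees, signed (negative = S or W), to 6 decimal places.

Point 1:
  Lat: 32.43′ = 0.540500°; total 64.5405000
  S → negative
  Longitude: 58 + 8.96/60 = 58.1493333
  E → positive
Point 2:
  Lat: 0 + 29.2/60 = 0.4866667
  N → positive
  λ: 26 + 58.715/60 = 26.9785833
  E → positive
Point 3:
  φ: split at 2 digits → 00° and 22.40592′; 0 + 22.40592/60 = 0.3734320
  S → negative
  Longitude: degrees = first 3 digits = 174, minutes = 23.295; 174 + 23.295/60 = 174.3882500
  hemisphere W, so the sign is −
Point 4:
  Latitude: 35 + 8.2/60 = 35.1366667
  N → positive
  Lon: 135 + 35.246/60 = 135.5874333
  W → negative
Point 5:
  Latitude: degrees = first 2 digits = 42, minutes = 8.461; 42 + 8.461/60 = 42.1410167
  S ⇒ negate
  Longitude: degrees = first 3 digits = 0, minutes = 11.7062; 0 + 11.7062/60 = 0.1951033
  hemisphere W, so the sign is −

1. -64.540500, 58.149333
2. 0.486667, 26.978583
3. -0.373432, -174.388250
4. 35.136667, -135.587433
5. -42.141017, -0.195103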